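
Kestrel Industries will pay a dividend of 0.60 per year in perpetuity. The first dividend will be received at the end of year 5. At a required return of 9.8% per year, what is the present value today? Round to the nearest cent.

4.21

Value at end of year 4: C / r = 0.60 / 0.098 = 6.1224
Discount to today: PV = 6.1224 / (1 + 0.098)^4 = 6.1224 / 1.453481 = 4.21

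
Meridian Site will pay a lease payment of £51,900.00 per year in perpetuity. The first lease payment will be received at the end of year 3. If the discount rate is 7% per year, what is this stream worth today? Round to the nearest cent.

Value at end of year 2: C / r = £51,900.00 / 0.07 = £741,428.5714
Discount to today: PV = £741,428.5714 / (1 + 0.07)^2 = £741,428.5714 / 1.144900 = £647,592.43

£647592.43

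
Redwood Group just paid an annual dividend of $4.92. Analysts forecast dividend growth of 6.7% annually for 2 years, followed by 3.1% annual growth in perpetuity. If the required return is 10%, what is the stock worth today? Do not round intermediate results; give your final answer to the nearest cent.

D_1 = 5.24964
D_2 = 5.60137
Terminal value at year 2: TV = D_2×(1+g_2)/(r−g_2) = 5.77501/0.069 = 83.69577
P_0 = D_1/(1+r)^1 + D_2/(1+r)^2 + TV/(1+r)^2
    = 4.77240 + 4.62923 + 69.17006 = 78.57169

$78.57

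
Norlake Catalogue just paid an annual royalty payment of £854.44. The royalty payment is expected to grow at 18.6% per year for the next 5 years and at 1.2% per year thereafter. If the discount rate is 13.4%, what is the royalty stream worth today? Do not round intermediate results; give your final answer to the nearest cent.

£13765.81

D_1 = 1013.36584
D_2 = 1201.85189
D_3 = 1425.39634
D_4 = 1690.52006
D_5 = 2004.95679
Terminal value at year 5: TV = D_5×(1+g_2)/(r−g_2) = 2029.01627/0.122 = 16631.28088
P_0 = D_1/(1+r)^1 + D_2/(1+r)^2 + D_3/(1+r)^3 + D_4/(1+r)^4 + D_5/(1+r)^5 + TV/(1+r)^5
    = 893.62067 + 934.59798 + 977.45433 + 1022.27587 + 1069.15272 + 8868.70942 = 13765.81099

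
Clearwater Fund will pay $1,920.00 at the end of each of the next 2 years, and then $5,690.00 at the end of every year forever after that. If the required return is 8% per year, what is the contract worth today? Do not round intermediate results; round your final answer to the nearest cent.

$64402.09

PV of 2-year annuity: $1,920.00 × [1 − (1+0.08)^−2] / 0.08 = 3423.86831
Perpetuity value at year 2: $5,690.00 / 0.08 = 71125.00000
PV of perpetuity: 71125.00000 / (1+0.08)^2 = 60978.22359
Total PV = 3423.86831 + 60978.22359 = 64402.09191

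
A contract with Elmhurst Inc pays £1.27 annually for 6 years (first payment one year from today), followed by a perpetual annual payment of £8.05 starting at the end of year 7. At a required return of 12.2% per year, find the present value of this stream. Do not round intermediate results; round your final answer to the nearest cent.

PV of 6-year annuity: £1.27 × [1 − (1+0.122)^−6] / 0.122 = 5.19204
Perpetuity value at year 6: £8.05 / 0.122 = 65.98361
PV of perpetuity: 65.98361 / (1+0.122)^6 = 33.07340
Total PV = 5.19204 + 33.07340 = 38.26545

£38.27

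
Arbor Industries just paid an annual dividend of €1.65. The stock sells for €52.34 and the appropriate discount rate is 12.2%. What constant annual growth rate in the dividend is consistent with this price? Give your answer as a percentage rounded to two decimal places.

8.77%

P = D₀(1+g)/(r−g) ⇒ P(r−g) = D₀(1+g) ⇒ g(P+D₀) = P·r − D₀
g = (P·r − D₀)/(P + D₀) = (€52.34×0.122 − €1.65) / (€52.34 + €1.65) = 0.087710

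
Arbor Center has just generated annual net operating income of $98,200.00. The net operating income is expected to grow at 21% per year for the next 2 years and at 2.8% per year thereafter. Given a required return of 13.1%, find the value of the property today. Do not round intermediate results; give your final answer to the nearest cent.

D_1 = 118822.00000
D_2 = 143774.62000
Terminal value at year 2: TV = D_2×(1+g_2)/(r−g_2) = 147800.30936/0.103 = 1434954.45981
P_0 = D_1/(1+r)^1 + D_2/(1+r)^2 + TV/(1+r)^2
    = 105059.23961 + 112397.59499 + 1121793.47229 = 1339250.30689

$1339250.31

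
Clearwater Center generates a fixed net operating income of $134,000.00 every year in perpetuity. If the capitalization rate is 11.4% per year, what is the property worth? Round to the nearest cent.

$1175438.60

Level perpetuity: PV = C / r = $134,000.00 / 0.114 = $1,175,438.60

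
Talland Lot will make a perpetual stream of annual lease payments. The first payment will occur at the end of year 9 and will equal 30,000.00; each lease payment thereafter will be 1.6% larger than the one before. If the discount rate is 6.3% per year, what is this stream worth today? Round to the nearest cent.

391523.00

Value at end of year 8: C₁ / (r − g) = 30,000.00 / (0.063 − 0.016) = 638,297.8723
Discount to today: PV = 638,297.8723 / (1 + 0.063)^8 = 638,297.8723 / 1.630295 = 391,523.00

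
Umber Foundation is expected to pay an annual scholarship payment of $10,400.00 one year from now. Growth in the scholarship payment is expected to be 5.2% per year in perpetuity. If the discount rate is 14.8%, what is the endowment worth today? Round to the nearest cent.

$108333.33

Growing perpetuity: P = D₁ / (r − g) = $10,400.0000 / (0.148 − 0.052) = $108,333.33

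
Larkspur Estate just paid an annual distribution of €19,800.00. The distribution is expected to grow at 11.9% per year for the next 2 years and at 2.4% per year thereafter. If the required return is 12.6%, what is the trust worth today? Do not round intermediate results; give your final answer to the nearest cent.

€235544.18

D_1 = 22156.20000
D_2 = 24792.78780
Terminal value at year 2: TV = D_2×(1+g_2)/(r−g_2) = 25387.81471/0.102 = 248900.14419
P_0 = D_1/(1+r)^1 + D_2/(1+r)^2 + TV/(1+r)^2
    = 19676.90941 + 19554.58404 + 196312.68688 = 235544.18034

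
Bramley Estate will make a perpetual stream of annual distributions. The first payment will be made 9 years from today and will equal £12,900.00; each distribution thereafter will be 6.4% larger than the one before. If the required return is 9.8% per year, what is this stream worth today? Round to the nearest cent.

£179594.10

Value at end of year 8: C₁ / (r − g) = £12,900.00 / (0.098 − 0.064) = £379,411.7647
Discount to today: PV = £379,411.7647 / (1 + 0.098)^8 = £379,411.7647 / 2.112607 = £179,594.10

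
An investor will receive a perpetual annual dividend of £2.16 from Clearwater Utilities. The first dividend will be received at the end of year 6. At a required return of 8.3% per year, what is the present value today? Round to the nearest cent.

Value at end of year 5: C / r = £2.16 / 0.083 = £26.0241
Discount to today: PV = £26.0241 / (1 + 0.083)^5 = £26.0241 / 1.489849 = £17.47

£17.47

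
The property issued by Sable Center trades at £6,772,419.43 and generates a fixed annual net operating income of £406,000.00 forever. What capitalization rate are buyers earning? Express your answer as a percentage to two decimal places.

5.99%

P = C/r ⇒ r = C/P = £406,000.00/£6,772,419.43 = 0.059949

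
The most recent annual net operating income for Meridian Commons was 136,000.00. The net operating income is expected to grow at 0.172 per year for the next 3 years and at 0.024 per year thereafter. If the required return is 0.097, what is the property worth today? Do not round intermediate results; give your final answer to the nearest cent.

D_1 = 159392.00000
D_2 = 186807.42400
D_3 = 218938.30093
Terminal value at year 3: TV = D_3×(1+g_2)/(r−g_2) = 224192.82015/0.073 = 3071134.52261
P_0 = D_1/(1+r)^1 + D_2/(1+r)^2 + D_3/(1+r)^3 + TV/(1+r)^3
    = 145298.08569 + 155231.86548 + 165844.80067 + 2326370.90258 = 2792745.65441

2792745.65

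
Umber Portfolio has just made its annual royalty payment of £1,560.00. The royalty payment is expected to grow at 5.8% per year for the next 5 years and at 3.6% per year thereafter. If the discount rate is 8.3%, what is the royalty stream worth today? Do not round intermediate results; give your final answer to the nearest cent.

£37872.73

D_1 = 1650.48000
D_2 = 1746.20784
D_3 = 1847.48789
D_4 = 1954.64219
D_5 = 2068.01144
Terminal value at year 5: TV = D_5×(1+g_2)/(r−g_2) = 2142.45985/0.047 = 45584.25216
P_0 = D_1/(1+r)^1 + D_2/(1+r)^2 + D_3/(1+r)^3 + D_4/(1+r)^4 + D_5/(1+r)^5 + TV/(1+r)^5
    = 1523.98892 + 1488.80912 + 1454.44141 + 1420.86705 + 1388.06772 + 30596.55649 = 37872.73070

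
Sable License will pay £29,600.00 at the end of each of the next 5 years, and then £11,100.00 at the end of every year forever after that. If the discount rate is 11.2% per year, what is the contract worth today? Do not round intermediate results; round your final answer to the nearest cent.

PV of 5-year annuity: £29,600.00 × [1 − (1+0.112)^−5] / 0.112 = 108850.37978
Perpetuity value at year 5: £11,100.00 / 0.112 = 99107.14286
PV of perpetuity: 99107.14286 / (1+0.112)^5 = 58288.25044
Total PV = 108850.37978 + 58288.25044 = 167138.63022

£167138.63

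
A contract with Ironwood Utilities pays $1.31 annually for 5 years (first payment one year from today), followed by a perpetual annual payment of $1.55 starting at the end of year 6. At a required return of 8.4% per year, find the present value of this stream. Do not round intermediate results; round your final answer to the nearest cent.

$17.50

PV of 5-year annuity: $1.31 × [1 − (1+0.084)^−5] / 0.084 = 5.17577
Perpetuity value at year 5: $1.55 / 0.084 = 18.45238
PV of perpetuity: 18.45238 / (1+0.084)^5 = 12.32838
Total PV = 5.17577 + 12.32838 = 17.50415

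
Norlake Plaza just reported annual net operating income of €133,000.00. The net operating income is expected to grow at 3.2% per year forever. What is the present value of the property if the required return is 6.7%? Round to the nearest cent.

€3921600.00

D₁ = D₀ × (1 + g) = €133,000.00 × 1.032 = €137,256.0000
Growing perpetuity: P = D₁ / (r − g) = €137,256.0000 / (0.067 − 0.032) = €3,921,600.00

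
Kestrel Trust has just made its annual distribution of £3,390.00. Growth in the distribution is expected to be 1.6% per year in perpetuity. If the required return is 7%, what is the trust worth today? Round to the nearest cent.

£63782.22

D₁ = D₀ × (1 + g) = £3,390.00 × 1.016 = £3,444.2400
Growing perpetuity: P = D₁ / (r − g) = £3,444.2400 / (0.07 − 0.016) = £63,782.22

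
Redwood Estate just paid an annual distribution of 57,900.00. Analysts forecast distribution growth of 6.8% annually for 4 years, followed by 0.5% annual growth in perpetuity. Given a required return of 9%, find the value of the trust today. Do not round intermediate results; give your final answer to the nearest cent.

851111.46

D_1 = 61837.20000
D_2 = 66042.12960
D_3 = 70532.99441
D_4 = 75329.23803
Terminal value at year 4: TV = D_4×(1+g_2)/(r−g_2) = 75705.88422/0.085 = 890657.46145
P_0 = D_1/(1+r)^1 + D_2/(1+r)^2 + D_3/(1+r)^3 + D_4/(1+r)^4 + TV/(1+r)^4
    = 56731.37615 + 55586.33920 + 54464.41308 + 53365.13135 + 630964.20011 = 851111.45989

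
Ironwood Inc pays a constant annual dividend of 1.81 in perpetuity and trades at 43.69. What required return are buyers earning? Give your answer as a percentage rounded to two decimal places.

P = C/r ⇒ r = C/P = 1.81/43.69 = 0.041428

4.14%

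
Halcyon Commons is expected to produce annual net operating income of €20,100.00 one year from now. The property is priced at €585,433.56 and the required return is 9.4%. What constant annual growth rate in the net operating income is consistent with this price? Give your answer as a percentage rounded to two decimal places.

5.97%

P = D₁/(r−g) ⇒ g = r − D₁/P = 0.094 − €20,100.00/€585,433.56 = 0.059666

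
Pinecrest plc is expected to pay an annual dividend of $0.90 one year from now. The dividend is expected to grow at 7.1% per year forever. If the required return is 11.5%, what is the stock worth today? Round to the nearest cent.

Growing perpetuity: P = D₁ / (r − g) = $0.9000 / (0.115 − 0.071) = $20.45

$20.45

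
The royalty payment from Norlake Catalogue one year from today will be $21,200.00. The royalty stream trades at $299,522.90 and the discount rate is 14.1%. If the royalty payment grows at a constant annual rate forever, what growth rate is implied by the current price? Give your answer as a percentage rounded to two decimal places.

7.02%

P = D₁/(r−g) ⇒ g = r − D₁/P = 0.141 − $21,200.00/$299,522.90 = 0.070221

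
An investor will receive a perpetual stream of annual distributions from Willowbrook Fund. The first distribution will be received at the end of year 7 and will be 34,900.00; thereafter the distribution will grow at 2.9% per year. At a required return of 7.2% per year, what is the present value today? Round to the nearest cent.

534796.13

Value at end of year 6: C₁ / (r − g) = 34,900.00 / (0.072 − 0.029) = 811,627.9070
Discount to today: PV = 811,627.9070 / (1 + 0.072)^6 = 811,627.9070 / 1.517640 = 534,796.13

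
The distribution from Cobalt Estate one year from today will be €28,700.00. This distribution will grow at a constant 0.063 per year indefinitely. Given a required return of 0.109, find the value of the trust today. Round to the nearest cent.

Growing perpetuity: P = D₁ / (r − g) = €28,700.0000 / (0.109 − 0.063) = €623,913.04

€623913.04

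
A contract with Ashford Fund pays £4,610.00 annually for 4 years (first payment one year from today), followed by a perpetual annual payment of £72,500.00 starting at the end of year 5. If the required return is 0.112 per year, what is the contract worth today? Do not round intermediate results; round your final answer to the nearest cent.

PV of 4-year annuity: £4,610.00 × [1 − (1+0.112)^−4] / 0.112 = 14241.41483
Perpetuity value at year 4: £72,500.00 / 0.112 = 647321.42857
PV of perpetuity: 647321.42857 / (1+0.112)^4 = 423351.23879
Total PV = 14241.41483 + 423351.23879 = 437592.65361

£437592.65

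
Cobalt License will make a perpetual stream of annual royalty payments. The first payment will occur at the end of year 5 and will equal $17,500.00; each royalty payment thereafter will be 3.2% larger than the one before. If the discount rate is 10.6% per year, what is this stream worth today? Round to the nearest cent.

$158046.84

Value at end of year 4: C₁ / (r − g) = $17,500.00 / (0.106 − 0.032) = $236,486.4865
Discount to today: PV = $236,486.4865 / (1 + 0.106)^4 = $236,486.4865 / 1.496306 = $158,046.84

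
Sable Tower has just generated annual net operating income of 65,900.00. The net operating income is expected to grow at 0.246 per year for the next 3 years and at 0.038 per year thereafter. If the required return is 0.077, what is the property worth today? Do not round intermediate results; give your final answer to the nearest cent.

D_1 = 82111.40000
D_2 = 102310.80440
D_3 = 127479.26228
Terminal value at year 3: TV = D_3×(1+g_2)/(r−g_2) = 132323.47425/0.039 = 3392909.59613
P_0 = D_1/(1+r)^1 + D_2/(1+r)^2 + D_3/(1+r)^3 + TV/(1+r)^3
    = 76240.85422 + 88204.36803 + 102045.16487 + 2715971.31104 = 2982461.69816

2982461.70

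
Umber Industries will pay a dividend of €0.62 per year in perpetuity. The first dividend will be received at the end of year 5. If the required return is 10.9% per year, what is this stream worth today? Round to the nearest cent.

Value at end of year 4: C / r = €0.62 / 0.109 = €5.6881
Discount to today: PV = €5.6881 / (1 + 0.109)^4 = €5.6881 / 1.512607 = €3.76

€3.76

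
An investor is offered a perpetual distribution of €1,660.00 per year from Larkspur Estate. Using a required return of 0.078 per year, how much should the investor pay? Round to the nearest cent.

€21282.05

Level perpetuity: PV = C / r = €1,660.00 / 0.078 = €21,282.05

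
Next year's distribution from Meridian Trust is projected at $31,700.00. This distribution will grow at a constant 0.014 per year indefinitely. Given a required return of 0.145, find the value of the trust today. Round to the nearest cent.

Growing perpetuity: P = D₁ / (r − g) = $31,700.0000 / (0.145 − 0.014) = $241,984.73

$241984.73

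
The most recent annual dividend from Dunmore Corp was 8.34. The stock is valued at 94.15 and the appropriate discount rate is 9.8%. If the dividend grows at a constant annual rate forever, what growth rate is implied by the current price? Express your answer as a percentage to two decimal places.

P = D₀(1+g)/(r−g) ⇒ P(r−g) = D₀(1+g) ⇒ g(P+D₀) = P·r − D₀
g = (P·r − D₀)/(P + D₀) = (94.15×0.098 − 8.34) / (94.15 + 8.34) = 0.008652

0.87%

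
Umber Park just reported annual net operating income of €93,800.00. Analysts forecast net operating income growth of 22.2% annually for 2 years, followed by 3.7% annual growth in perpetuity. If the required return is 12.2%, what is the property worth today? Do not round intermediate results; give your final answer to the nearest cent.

€1570861.33

D_1 = 114623.60000
D_2 = 140070.03920
Terminal value at year 2: TV = D_2×(1+g_2)/(r−g_2) = 145252.63065/0.085 = 1708854.47824
P_0 = D_1/(1+r)^1 + D_2/(1+r)^2 + TV/(1+r)^2
    = 102160.07130 + 111265.24700 + 1357436.01336 = 1570861.33166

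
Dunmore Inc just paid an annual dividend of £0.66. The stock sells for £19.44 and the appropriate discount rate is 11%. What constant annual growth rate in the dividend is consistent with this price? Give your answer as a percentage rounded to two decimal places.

7.36%

P = D₀(1+g)/(r−g) ⇒ P(r−g) = D₀(1+g) ⇒ g(P+D₀) = P·r − D₀
g = (P·r − D₀)/(P + D₀) = (£19.44×0.11 − £0.66) / (£19.44 + £0.66) = 0.073552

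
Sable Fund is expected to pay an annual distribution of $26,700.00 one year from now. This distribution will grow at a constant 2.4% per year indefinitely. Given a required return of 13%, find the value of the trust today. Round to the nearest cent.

$251886.79

Growing perpetuity: P = D₁ / (r − g) = $26,700.0000 / (0.13 − 0.024) = $251,886.79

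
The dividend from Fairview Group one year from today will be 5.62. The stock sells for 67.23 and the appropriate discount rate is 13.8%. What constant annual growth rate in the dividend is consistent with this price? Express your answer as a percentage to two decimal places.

P = D₁/(r−g) ⇒ g = r − D₁/P = 0.138 − 5.62/67.23 = 0.054406

5.44%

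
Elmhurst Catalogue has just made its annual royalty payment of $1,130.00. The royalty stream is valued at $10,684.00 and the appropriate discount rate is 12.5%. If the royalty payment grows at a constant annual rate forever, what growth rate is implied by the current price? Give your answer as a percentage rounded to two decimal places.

P = D₀(1+g)/(r−g) ⇒ P(r−g) = D₀(1+g) ⇒ g(P+D₀) = P·r − D₀
g = (P·r − D₀)/(P + D₀) = ($10,684.00×0.125 − $1,130.00) / ($10,684.00 + $1,130.00) = 0.017395

1.74%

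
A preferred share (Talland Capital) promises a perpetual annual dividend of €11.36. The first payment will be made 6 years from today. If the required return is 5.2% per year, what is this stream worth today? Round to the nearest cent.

Value at end of year 5: C / r = €11.36 / 0.052 = €218.4615
Discount to today: PV = €218.4615 / (1 + 0.052)^5 = €218.4615 / 1.288483 = €169.55

€169.55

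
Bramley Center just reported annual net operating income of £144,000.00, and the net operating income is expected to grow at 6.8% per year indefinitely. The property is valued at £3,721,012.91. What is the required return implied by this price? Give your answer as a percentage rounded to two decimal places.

D₁ = £144,000.00 × 1.068 = £153,792.0000
P = D₁/(r − g) ⇒ r = D₁/P + g = £153,792.0000/£3,721,012.91 + 0.068 = 0.041331 + 0.068 = 0.109331

10.93%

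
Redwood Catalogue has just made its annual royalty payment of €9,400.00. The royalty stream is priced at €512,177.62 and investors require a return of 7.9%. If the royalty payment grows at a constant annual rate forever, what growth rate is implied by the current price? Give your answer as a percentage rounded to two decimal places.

P = D₀(1+g)/(r−g) ⇒ P(r−g) = D₀(1+g) ⇒ g(P+D₀) = P·r − D₀
g = (P·r − D₀)/(P + D₀) = (€512,177.62×0.079 − €9,400.00) / (€512,177.62 + €9,400.00) = 0.059554

5.96%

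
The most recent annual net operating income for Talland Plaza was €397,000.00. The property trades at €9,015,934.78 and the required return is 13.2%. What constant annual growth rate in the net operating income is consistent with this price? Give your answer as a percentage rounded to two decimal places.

P = D₀(1+g)/(r−g) ⇒ P(r−g) = D₀(1+g) ⇒ g(P+D₀) = P·r − D₀
g = (P·r − D₀)/(P + D₀) = (€9,015,934.78×0.132 − €397,000.00) / (€9,015,934.78 + €397,000.00) = 0.084257

8.43%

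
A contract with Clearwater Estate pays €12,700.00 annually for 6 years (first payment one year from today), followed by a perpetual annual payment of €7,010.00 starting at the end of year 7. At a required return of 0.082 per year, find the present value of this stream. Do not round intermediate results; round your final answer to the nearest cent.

€111633.15

PV of 6-year annuity: €12,700.00 × [1 − (1+0.082)^−6] / 0.082 = 58356.05061
Perpetuity value at year 6: €7,010.00 / 0.082 = 85487.80488
PV of perpetuity: 85487.80488 / (1+0.082)^6 = 53277.10292
Total PV = 58356.05061 + 53277.10292 = 111633.15354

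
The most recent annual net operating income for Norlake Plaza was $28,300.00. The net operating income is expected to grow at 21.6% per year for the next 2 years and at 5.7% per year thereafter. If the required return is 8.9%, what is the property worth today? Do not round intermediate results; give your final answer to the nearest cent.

D_1 = 34412.80000
D_2 = 41845.96480
Terminal value at year 2: TV = D_2×(1+g_2)/(r−g_2) = 44231.18479/0.032 = 1382224.52480
P_0 = D_1/(1+r)^1 + D_2/(1+r)^2 + TV/(1+r)^2
    = 31600.36731 + 35285.62594 + 1165528.33182 = 1232414.32507

$1232414.33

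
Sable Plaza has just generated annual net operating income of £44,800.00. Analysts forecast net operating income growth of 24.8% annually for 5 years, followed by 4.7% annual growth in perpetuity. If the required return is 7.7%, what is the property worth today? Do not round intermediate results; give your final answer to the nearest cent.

D_1 = 55910.40000
D_2 = 69776.17920
D_3 = 87080.67164
D_4 = 108676.67821
D_5 = 135628.49440
Terminal value at year 5: TV = D_5×(1+g_2)/(r−g_2) = 142003.03364/0.03 = 4733434.45472
P_0 = D_1/(1+r)^1 + D_2/(1+r)^2 + D_3/(1+r)^3 + D_4/(1+r)^4 + D_5/(1+r)^5 + TV/(1+r)^5
    = 51913.09192 + 60155.56056 + 69706.72198 + 80774.36308 + 93599.26195 + 3266614.24200 = 3622763.24148

£3622763.24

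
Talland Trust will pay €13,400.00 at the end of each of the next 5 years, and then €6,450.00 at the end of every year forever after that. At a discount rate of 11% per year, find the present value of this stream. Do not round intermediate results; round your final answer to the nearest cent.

€84322.85

PV of 5-year annuity: €13,400.00 × [1 − (1+0.11)^−5] / 0.11 = 49525.02004
Perpetuity value at year 5: €6,450.00 / 0.11 = 58636.36364
PV of perpetuity: 58636.36364 / (1+0.11)^5 = 34797.82787
Total PV = 49525.02004 + 34797.82787 = 84322.84791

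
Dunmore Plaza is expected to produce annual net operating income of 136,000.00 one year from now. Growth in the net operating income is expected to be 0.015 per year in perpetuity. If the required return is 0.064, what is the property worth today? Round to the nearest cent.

Growing perpetuity: P = D₁ / (r − g) = 136,000.0000 / (0.064 − 0.015) = 2,775,510.20

2775510.20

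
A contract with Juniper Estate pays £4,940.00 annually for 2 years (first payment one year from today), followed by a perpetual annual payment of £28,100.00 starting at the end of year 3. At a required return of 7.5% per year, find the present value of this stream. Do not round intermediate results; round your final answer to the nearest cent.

PV of 2-year annuity: £4,940.00 × [1 − (1+0.075)^−2] / 0.075 = 8870.09194
Perpetuity value at year 2: £28,100.00 / 0.075 = 374666.66667
PV of perpetuity: 374666.66667 / (1+0.075)^2 = 324211.28538
Total PV = 8870.09194 + 324211.28538 = 333081.37732

£333081.38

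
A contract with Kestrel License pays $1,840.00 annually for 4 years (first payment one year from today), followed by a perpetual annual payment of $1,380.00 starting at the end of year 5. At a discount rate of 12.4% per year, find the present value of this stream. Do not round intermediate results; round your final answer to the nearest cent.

$12514.52

PV of 4-year annuity: $1,840.00 × [1 − (1+0.124)^−4] / 0.124 = 5541.96523
Perpetuity value at year 4: $1,380.00 / 0.124 = 11129.03226
PV of perpetuity: 11129.03226 / (1+0.124)^4 = 6972.55833
Total PV = 5541.96523 + 6972.55833 = 12514.52357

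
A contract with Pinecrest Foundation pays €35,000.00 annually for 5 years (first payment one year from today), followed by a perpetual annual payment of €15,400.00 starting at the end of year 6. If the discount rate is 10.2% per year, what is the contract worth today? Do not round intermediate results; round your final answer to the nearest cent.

€224901.75

PV of 5-year annuity: €35,000.00 × [1 − (1+0.102)^−5] / 0.102 = 132002.41658
Perpetuity value at year 5: €15,400.00 / 0.102 = 150980.39216
PV of perpetuity: 150980.39216 / (1+0.102)^5 = 92899.32886
Total PV = 132002.41658 + 92899.32886 = 224901.74544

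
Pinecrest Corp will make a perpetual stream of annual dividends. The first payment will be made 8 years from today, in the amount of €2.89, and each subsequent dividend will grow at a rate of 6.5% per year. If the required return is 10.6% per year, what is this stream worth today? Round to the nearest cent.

Value at end of year 7: C₁ / (r − g) = €2.89 / (0.106 − 0.065) = €70.4878
Discount to today: PV = €70.4878 / (1 + 0.106)^7 = €70.4878 / 2.024351 = €34.82

€34.82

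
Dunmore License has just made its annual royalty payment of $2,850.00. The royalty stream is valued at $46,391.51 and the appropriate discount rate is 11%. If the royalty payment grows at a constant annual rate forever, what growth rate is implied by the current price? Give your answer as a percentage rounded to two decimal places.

4.58%

P = D₀(1+g)/(r−g) ⇒ P(r−g) = D₀(1+g) ⇒ g(P+D₀) = P·r − D₀
g = (P·r − D₀)/(P + D₀) = ($46,391.51×0.11 − $2,850.00) / ($46,391.51 + $2,850.00) = 0.045755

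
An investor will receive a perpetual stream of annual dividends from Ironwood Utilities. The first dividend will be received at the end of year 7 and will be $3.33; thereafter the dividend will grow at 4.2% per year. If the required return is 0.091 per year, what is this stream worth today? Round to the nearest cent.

Value at end of year 6: C₁ / (r − g) = $3.33 / (0.091 − 0.042) = $67.9592
Discount to today: PV = $67.9592 / (1 + 0.091)^6 = $67.9592 / 1.686353 = $40.30

$40.30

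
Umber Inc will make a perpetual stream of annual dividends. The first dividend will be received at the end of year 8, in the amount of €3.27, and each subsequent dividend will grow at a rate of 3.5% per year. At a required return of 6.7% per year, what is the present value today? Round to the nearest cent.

Value at end of year 7: C₁ / (r − g) = €3.27 / (0.067 − 0.035) = €102.1875
Discount to today: PV = €102.1875 / (1 + 0.067)^7 = €102.1875 / 1.574530 = €64.90

€64.90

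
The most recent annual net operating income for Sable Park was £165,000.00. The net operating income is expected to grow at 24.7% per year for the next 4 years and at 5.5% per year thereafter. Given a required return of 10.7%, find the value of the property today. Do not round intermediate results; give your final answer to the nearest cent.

£6287016.96

D_1 = 205755.00000
D_2 = 256576.48500
D_3 = 319950.87679
D_4 = 398978.74336
Terminal value at year 4: TV = D_4×(1+g_2)/(r−g_2) = 420922.57425/0.052 = 8094664.88939
P_0 = D_1/(1+r)^1 + D_2/(1+r)^2 + D_3/(1+r)^3 + D_4/(1+r)^4 + TV/(1+r)^4
    = 185867.20867 + 209373.45006 + 235852.47717 + 265680.25206 + 5390243.57536 = 6287016.96331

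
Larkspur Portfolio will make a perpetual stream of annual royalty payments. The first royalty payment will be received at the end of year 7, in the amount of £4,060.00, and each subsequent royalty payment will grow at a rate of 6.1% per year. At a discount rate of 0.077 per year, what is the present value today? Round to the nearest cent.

£162596.74

Value at end of year 6: C₁ / (r − g) = £4,060.00 / (0.077 − 0.061) = £253,750.0000
Discount to today: PV = £253,750.0000 / (1 + 0.077)^6 = £253,750.0000 / 1.560609 = £162,596.74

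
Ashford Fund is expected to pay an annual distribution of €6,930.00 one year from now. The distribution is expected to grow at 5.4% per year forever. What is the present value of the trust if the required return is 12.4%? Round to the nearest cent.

€99000.00

Growing perpetuity: P = D₁ / (r − g) = €6,930.0000 / (0.124 − 0.054) = €99,000.00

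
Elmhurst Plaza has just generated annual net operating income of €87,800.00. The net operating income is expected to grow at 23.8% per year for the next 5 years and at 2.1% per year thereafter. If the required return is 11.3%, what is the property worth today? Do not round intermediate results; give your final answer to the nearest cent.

D_1 = 108696.40000
D_2 = 134566.14320
D_3 = 166592.88528
D_4 = 206241.99198
D_5 = 255327.58607
Terminal value at year 5: TV = D_5×(1+g_2)/(r−g_2) = 260689.46538/0.092 = 2833581.14540
P_0 = D_1/(1+r)^1 + D_2/(1+r)^2 + D_3/(1+r)^3 + D_4/(1+r)^4 + D_5/(1+r)^5 + TV/(1+r)^5
    = 97660.73675 + 108628.92371 + 120828.93761 + 134399.12377 + 149493.36499 + 1659051.36578 = 2270062.45260

€2270062.45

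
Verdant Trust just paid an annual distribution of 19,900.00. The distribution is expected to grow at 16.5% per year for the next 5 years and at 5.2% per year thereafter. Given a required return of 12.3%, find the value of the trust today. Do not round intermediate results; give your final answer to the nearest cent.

465512.06

D_1 = 23183.50000
D_2 = 27008.77750
D_3 = 31465.22579
D_4 = 36656.98804
D_5 = 42705.39107
Terminal value at year 5: TV = D_5×(1+g_2)/(r−g_2) = 44926.07141/0.071 = 632761.56909
P_0 = D_1/(1+r)^1 + D_2/(1+r)^2 + D_3/(1+r)^3 + D_4/(1+r)^4 + D_5/(1+r)^5 + TV/(1+r)^5
    = 20644.25646 + 21416.34797 + 22217.31557 + 23048.23922 + 23910.23926 + 354275.65774 = 465512.05621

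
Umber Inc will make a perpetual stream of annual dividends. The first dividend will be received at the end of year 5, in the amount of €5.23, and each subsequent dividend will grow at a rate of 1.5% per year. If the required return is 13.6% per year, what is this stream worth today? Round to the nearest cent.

€25.95

Value at end of year 4: C₁ / (r − g) = €5.23 / (0.136 − 0.015) = €43.2231
Discount to today: PV = €43.2231 / (1 + 0.136)^4 = €43.2231 / 1.665380 = €25.95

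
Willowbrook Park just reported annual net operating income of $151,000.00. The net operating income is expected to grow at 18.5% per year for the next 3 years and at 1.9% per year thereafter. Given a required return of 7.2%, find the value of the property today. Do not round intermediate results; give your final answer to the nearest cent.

$4476833.44

D_1 = 178935.00000
D_2 = 212037.97500
D_3 = 251265.00038
Terminal value at year 3: TV = D_3×(1+g_2)/(r−g_2) = 256039.03538/0.053 = 4830925.19589
P_0 = D_1/(1+r)^1 + D_2/(1+r)^2 + D_3/(1+r)^3 + TV/(1+r)^3
    = 166916.97761 + 184511.77096 + 203961.23936 + 3921443.45100 = 4476833.43893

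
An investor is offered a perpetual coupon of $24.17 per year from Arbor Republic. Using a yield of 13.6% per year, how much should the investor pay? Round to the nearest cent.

Level perpetuity: PV = C / r = $24.17 / 0.136 = $177.72

$177.72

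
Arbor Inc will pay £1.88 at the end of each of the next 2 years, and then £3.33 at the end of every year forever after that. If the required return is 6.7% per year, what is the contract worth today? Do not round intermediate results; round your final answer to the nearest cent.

£47.07

PV of 2-year annuity: £1.88 × [1 − (1+0.067)^−2] / 0.067 = 3.41326
Perpetuity value at year 2: £3.33 / 0.067 = 49.70149
PV of perpetuity: 49.70149 / (1+0.067)^2 = 43.65566
Total PV = 3.41326 + 43.65566 = 47.06892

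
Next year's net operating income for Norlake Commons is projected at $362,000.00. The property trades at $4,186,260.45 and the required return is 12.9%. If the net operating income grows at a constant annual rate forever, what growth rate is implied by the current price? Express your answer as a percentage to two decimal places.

P = D₁/(r−g) ⇒ g = r − D₁/P = 0.129 − $362,000.00/$4,186,260.45 = 0.042527

4.25%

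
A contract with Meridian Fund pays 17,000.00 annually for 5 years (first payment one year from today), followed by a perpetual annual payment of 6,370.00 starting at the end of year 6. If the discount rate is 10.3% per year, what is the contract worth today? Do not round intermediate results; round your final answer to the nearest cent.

101833.79

PV of 5-year annuity: 17,000.00 × [1 − (1+0.103)^−5] / 0.103 = 63952.50598
Perpetuity value at year 5: 6,370.00 / 0.103 = 61844.66019
PV of perpetuity: 61844.66019 / (1+0.103)^5 = 37881.28001
Total PV = 63952.50598 + 37881.28001 = 101833.78599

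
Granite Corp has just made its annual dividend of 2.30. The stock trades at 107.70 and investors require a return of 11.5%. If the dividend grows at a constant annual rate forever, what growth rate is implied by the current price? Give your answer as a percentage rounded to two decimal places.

9.17%

P = D₀(1+g)/(r−g) ⇒ P(r−g) = D₀(1+g) ⇒ g(P+D₀) = P·r − D₀
g = (P·r − D₀)/(P + D₀) = (107.70×0.115 − 2.30) / (107.70 + 2.30) = 0.091686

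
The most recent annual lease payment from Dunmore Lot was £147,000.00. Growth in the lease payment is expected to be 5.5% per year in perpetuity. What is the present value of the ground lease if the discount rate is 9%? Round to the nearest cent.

D₁ = D₀ × (1 + g) = £147,000.00 × 1.055 = £155,085.0000
Growing perpetuity: P = D₁ / (r − g) = £155,085.0000 / (0.09 − 0.055) = £4,431,000.00

£4431000.00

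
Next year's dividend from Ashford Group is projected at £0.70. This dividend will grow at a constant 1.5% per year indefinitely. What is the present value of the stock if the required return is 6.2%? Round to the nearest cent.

£14.89

Growing perpetuity: P = D₁ / (r − g) = £0.7000 / (0.062 − 0.015) = £14.89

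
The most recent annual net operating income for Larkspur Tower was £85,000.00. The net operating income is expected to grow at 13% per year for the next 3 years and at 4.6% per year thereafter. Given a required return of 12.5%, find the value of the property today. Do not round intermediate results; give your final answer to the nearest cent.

D_1 = 96050.00000
D_2 = 108536.50000
D_3 = 122646.24500
Terminal value at year 3: TV = D_3×(1+g_2)/(r−g_2) = 128287.97227/0.079 = 1623898.38316
P_0 = D_1/(1+r)^1 + D_2/(1+r)^2 + D_3/(1+r)^3 + TV/(1+r)^3
    = 85377.77778 + 85757.23457 + 86138.37783 + 1140515.73687 = 1397789.12705

£1397789.13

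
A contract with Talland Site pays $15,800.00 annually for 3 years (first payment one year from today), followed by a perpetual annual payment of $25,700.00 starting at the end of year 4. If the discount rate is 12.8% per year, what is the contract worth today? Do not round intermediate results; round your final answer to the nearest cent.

PV of 3-year annuity: $15,800.00 × [1 − (1+0.128)^−3] / 0.128 = 37433.26873
Perpetuity value at year 3: $25,700.00 / 0.128 = 200781.25000
PV of perpetuity: 200781.25000 / (1+0.128)^3 = 139892.95846
Total PV = 37433.26873 + 139892.95846 = 177326.22719

$177326.23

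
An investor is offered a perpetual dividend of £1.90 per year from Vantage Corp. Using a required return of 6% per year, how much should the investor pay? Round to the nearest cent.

£31.67

Level perpetuity: PV = C / r = £1.90 / 0.06 = £31.67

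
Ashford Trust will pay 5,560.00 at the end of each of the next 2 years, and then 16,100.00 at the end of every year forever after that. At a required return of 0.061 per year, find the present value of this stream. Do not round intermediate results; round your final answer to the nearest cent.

244637.51

PV of 2-year annuity: 5,560.00 × [1 − (1+0.061)^−2] / 0.061 = 10179.39614
Perpetuity value at year 2: 16,100.00 / 0.061 = 263934.42623
PV of perpetuity: 263934.42623 / (1+0.061)^2 = 234458.11727
Total PV = 10179.39614 + 234458.11727 = 244637.51341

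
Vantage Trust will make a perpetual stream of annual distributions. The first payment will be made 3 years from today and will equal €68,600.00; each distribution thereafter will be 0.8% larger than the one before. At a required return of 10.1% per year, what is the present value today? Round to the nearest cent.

€608508.33

Value at end of year 2: C₁ / (r − g) = €68,600.00 / (0.101 − 0.008) = €737,634.4086
Discount to today: PV = €737,634.4086 / (1 + 0.101)^2 = €737,634.4086 / 1.212201 = €608,508.33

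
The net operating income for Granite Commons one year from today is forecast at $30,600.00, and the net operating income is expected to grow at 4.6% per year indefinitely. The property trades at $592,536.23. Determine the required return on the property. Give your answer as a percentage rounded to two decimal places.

9.76%

P = D₁/(r − g) ⇒ r = D₁/P + g = $30,600.0000/$592,536.23 + 0.046 = 0.051642 + 0.046 = 0.097642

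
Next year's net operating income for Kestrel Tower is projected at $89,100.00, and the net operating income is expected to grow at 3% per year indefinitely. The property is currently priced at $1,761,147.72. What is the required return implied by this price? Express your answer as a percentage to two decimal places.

P = D₁/(r − g) ⇒ r = D₁/P + g = $89,100.0000/$1,761,147.72 + 0.03 = 0.050592 + 0.03 = 0.080592

8.06%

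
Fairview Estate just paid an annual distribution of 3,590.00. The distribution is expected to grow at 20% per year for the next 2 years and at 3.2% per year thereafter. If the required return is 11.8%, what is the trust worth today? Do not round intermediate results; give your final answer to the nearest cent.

D_1 = 4308.00000
D_2 = 5169.60000
Terminal value at year 2: TV = D_2×(1+g_2)/(r−g_2) = 5335.02720/0.086 = 62035.20000
P_0 = D_1/(1+r)^1 + D_2/(1+r)^2 + TV/(1+r)^2
    = 3853.30948 + 4135.93146 + 49631.17758 = 57620.41852

57620.42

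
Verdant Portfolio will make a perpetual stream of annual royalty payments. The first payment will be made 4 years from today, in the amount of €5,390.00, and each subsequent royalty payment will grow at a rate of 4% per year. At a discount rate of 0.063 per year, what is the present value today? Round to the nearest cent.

€195101.74

Value at end of year 3: C₁ / (r − g) = €5,390.00 / (0.063 − 0.04) = €234,347.8261
Discount to today: PV = €234,347.8261 / (1 + 0.063)^3 = €234,347.8261 / 1.201157 = €195,101.74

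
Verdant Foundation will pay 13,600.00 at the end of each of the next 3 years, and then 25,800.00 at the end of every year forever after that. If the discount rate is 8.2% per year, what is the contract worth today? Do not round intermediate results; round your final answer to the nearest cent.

PV of 3-year annuity: 13,600.00 × [1 − (1+0.082)^−3] / 0.082 = 34922.42073
Perpetuity value at year 3: 25,800.00 / 0.082 = 314634.14634
PV of perpetuity: 314634.14634 / (1+0.082)^3 = 248384.25997
Total PV = 34922.42073 + 248384.25997 = 283306.68069

283306.68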